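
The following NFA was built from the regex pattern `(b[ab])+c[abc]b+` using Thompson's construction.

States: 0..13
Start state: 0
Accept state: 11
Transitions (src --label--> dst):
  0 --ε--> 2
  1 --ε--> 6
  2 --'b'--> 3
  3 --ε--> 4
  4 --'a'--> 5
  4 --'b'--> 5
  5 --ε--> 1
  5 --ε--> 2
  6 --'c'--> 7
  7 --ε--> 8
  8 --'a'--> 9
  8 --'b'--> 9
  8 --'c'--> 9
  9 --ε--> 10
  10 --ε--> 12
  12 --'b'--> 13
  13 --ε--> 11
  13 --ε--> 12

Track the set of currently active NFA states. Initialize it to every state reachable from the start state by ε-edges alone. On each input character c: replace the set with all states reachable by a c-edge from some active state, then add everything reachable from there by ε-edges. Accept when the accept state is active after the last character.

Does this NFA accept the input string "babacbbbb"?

start: ε-closure({0}) = {0,2}
'b' @ 1: {3,4}
'a' @ 2: {1,2,5,6}
'b' @ 3: {3,4}
'a' @ 4: {1,2,5,6}
'c' @ 5: {7,8}
'b' @ 6: {9,10,12}
'b' @ 7: {11,12,13}  [accepting]
'b' @ 8: {11,12,13}  [accepting]
'b' @ 9: {11,12,13}  [accepting]
after full input: {11,12,13}  (accept=11 in)

Answer: ACCEPT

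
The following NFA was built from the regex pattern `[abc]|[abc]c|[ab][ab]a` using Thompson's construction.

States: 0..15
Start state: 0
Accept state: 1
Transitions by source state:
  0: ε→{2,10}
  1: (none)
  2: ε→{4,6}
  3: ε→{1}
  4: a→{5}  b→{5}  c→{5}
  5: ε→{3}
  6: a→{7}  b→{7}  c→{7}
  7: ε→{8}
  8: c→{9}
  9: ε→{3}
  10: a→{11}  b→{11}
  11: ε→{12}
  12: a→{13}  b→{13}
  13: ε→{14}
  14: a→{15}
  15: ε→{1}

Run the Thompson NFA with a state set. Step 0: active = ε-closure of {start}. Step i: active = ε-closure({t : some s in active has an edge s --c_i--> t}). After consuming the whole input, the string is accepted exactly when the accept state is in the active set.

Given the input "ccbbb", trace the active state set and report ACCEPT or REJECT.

Answer: REJECT

Steps:
S₀ = ε-closure({0}) = {0,2,4,6,10}
'c' @ 1: {1,3,5,7,8}  ✓accept
'c' @ 2: {1,3,9}  ✓accept
'b' @ 3: {}  — no active states
rest 'bb' ignored (set empty)
final: {}; accept 1 not in set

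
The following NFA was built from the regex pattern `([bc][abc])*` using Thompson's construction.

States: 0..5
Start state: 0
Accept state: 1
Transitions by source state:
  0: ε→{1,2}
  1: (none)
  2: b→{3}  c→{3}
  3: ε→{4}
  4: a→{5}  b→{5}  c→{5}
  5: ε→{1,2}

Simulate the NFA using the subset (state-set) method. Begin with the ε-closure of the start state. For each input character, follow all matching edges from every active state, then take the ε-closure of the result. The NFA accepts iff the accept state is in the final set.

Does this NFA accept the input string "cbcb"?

initial (ε-close {0}): {0,1,2}
'c' @ 1: {3,4}
'b' @ 2: {1,2,5}  [accepting]
'c' @ 3: {3,4}
'b' @ 4: {1,2,5}  [accepting]
after full input: {1,2,5}  (accept=1 in)

Answer: ACCEPT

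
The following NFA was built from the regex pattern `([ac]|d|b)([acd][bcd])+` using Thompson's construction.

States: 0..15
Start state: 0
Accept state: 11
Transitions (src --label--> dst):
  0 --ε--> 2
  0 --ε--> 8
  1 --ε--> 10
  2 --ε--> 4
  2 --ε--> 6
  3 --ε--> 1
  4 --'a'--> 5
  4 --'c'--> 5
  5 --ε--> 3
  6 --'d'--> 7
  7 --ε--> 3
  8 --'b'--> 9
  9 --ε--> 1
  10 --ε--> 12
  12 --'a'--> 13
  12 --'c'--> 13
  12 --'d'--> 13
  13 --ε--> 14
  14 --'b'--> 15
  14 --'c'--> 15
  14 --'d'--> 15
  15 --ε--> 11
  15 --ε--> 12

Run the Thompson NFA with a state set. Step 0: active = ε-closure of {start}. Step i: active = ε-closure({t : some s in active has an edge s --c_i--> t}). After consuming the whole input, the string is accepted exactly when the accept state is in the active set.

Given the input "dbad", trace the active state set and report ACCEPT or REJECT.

Answer: REJECT

Steps:
S₀ = ε-closure({0}) = {0,2,4,6,8}
'd' @ 1: {1,3,7,10,12}
'b' @ 2: {}  — no active states
rest 'ad' ignored (set empty)
final: {}; accept 11 not in set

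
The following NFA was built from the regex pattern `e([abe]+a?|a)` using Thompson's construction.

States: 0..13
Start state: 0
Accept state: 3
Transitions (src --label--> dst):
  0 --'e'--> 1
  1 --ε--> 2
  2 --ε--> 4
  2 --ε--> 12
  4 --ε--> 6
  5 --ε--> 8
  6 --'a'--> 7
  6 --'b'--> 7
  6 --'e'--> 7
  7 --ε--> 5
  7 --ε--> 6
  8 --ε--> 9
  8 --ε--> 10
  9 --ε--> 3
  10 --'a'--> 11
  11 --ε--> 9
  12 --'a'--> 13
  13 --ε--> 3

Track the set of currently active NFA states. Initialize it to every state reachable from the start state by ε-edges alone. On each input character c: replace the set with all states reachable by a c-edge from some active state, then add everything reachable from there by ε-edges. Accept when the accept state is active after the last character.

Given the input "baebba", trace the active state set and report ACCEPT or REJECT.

initial (ε-close {0}): {0}
'b' @ 1: {}  — no active states
rest 'aebba' ignored (set empty)
final: {}; accept 3 not in set

Answer: REJECT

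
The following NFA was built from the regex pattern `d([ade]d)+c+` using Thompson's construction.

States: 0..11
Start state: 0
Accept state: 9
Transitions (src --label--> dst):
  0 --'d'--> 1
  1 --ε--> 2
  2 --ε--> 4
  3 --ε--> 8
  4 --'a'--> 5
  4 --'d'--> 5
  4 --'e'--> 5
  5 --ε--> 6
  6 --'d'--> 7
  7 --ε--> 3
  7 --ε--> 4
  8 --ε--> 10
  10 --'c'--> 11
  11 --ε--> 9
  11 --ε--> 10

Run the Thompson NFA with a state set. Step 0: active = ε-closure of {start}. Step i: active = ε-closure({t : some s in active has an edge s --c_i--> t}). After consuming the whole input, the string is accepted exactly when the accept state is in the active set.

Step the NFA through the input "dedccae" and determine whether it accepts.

S₀ = ε-closure({0}) = {0}
'd' @ 1: {1,2,4}
'e' @ 2: {5,6}
'd' @ 3: {3,4,7,8,10}
'c' @ 4: {9,10,11}  (accept∈set)
'c' @ 5: {9,10,11}  (accept∈set)
'a' @ 6: {}  — dead — no transitions
rest 'e' ignored (set empty)
end set {} — state 9 not in

Answer: REJECT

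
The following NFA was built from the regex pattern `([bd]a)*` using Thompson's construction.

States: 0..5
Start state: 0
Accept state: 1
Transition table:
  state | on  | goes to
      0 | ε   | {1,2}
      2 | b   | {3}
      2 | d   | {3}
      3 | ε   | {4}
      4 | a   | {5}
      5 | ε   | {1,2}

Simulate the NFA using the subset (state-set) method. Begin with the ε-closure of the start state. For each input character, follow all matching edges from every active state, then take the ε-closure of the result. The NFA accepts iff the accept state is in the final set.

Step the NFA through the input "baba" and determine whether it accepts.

S₀ = ε-closure({0}) = {0,1,2}
'b' @ 1: {3,4}
'a' @ 2: {1,2,5}  (accept∈set)
'b' @ 3: {3,4}
'a' @ 4: {1,2,5}  (accept∈set)
final: {1,2,5}; accept 1 in set

Answer: ACCEPT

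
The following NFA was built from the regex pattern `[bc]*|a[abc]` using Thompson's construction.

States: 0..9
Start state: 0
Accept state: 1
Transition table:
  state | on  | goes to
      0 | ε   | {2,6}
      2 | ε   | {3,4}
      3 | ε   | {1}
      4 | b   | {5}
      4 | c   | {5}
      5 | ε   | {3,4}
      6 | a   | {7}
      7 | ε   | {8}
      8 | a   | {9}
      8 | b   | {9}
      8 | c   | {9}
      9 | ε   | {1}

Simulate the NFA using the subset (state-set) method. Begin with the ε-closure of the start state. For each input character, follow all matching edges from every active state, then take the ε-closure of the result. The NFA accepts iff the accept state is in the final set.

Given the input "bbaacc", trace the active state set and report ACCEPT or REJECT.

initial (ε-close {0}): {0,1,2,3,4,6}
'b' @ 1: {1,3,4,5}  (accept∈set)
'b' @ 2: {1,3,4,5}  (accept∈set)
'a' @ 3: {}  — state set empty
rest 'acc' ignored (set empty)
end set {} — state 1 not in

Answer: REJECT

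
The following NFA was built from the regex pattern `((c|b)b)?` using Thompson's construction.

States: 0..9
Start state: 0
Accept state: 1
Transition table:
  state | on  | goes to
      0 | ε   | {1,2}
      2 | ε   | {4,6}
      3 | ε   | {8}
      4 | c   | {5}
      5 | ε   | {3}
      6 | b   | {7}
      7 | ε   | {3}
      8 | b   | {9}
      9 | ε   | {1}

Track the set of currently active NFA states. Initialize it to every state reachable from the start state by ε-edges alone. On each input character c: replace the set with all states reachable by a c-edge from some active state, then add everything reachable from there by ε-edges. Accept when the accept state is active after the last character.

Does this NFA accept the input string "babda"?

initial (ε-close {0}): {0,1,2,4,6}
'b' @ 1: {3,7,8}
'a' @ 2: {}  — state set empty
rest 'bda' ignored (set empty)
after full input: {}  (accept=1 not in)

Answer: REJECT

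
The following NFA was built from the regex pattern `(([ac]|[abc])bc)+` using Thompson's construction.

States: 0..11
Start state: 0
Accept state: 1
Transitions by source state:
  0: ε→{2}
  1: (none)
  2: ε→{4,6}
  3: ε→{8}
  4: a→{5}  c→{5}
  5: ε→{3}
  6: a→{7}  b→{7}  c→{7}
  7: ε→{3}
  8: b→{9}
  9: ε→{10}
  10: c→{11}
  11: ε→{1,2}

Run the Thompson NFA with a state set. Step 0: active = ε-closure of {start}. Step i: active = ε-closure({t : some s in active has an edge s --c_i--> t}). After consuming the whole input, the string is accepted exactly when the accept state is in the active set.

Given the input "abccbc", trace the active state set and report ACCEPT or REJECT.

S₀ = ε-closure({0}) = {0,2,4,6}
'a' @ 1: {3,5,7,8}
'b' @ 2: {9,10}
'c' @ 3: {1,2,4,6,11}  (accept∈set)
'c' @ 4: {3,5,7,8}
'b' @ 5: {9,10}
'c' @ 6: {1,2,4,6,11}  (accept∈set)
end set {1,2,4,6,11} — state 1 in

Answer: ACCEPT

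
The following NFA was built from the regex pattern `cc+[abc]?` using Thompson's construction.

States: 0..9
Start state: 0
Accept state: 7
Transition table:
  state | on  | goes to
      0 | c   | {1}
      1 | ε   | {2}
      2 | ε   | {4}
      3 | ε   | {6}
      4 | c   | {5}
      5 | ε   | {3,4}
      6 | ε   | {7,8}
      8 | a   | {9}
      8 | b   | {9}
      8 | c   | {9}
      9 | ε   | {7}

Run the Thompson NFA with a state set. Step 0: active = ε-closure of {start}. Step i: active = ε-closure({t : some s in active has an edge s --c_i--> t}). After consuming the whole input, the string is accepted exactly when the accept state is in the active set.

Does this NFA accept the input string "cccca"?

S₀ = ε-closure({0}) = {0}
'c' @ 1: {1,2,4}
'c' @ 2: {3,4,5,6,7,8}  [accepting]
'c' @ 3: {3,4,5,6,7,8,9}  [accepting]
'c' @ 4: {3,4,5,6,7,8,9}  [accepting]
'a' @ 5: {7,9}  [accepting]
end set {7,9} — state 7 in

Answer: ACCEPT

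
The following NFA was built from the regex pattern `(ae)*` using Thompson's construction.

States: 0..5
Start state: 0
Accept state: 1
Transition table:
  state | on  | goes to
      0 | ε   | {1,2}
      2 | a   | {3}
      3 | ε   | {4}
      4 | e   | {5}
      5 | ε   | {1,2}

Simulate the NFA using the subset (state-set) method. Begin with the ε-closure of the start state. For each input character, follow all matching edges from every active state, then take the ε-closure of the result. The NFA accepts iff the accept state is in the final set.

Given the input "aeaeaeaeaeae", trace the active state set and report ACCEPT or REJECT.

Answer: ACCEPT

Steps:
S₀ = ε-closure({0}) = {0,1,2}
'a' @ 1: {3,4}
'e' @ 2: {1,2,5}  ✓accept
'a' @ 3: {3,4}
'e' @ 4: {1,2,5}  ✓accept
'a' @ 5: {3,4}
'e' @ 6: {1,2,5}  ✓accept
'a' @ 7: {3,4}
'e' @ 8: {1,2,5}  ✓accept
'a' @ 9: {3,4}
'e' @ 10: {1,2,5}  ✓accept
'a' @ 11: {3,4}
'e' @ 12: {1,2,5}  ✓accept
end set {1,2,5} — state 1 in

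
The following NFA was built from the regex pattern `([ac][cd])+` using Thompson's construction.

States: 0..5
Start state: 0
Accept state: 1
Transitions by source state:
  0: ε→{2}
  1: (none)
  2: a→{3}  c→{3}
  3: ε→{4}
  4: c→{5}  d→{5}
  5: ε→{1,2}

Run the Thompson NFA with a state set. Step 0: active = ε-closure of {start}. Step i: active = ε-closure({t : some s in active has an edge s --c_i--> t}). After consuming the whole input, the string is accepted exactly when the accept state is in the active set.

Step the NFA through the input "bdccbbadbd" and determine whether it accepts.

Answer: REJECT

Steps:
initial (ε-close {0}): {0,2}
'b' @ 1: {}  — state set empty
rest 'dccbbadbd' ignored (set empty)
after full input: {}  (accept=1 not in)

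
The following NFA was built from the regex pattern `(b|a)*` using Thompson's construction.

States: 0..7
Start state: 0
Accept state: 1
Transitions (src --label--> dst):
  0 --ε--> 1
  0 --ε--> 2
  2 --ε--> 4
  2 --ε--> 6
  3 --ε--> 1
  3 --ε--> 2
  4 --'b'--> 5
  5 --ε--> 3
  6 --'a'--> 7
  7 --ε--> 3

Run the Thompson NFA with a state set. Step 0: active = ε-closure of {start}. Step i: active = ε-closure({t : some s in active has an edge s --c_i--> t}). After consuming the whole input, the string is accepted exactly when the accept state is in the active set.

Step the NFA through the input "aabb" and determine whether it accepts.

Answer: ACCEPT

Steps:
S₀ = ε-closure({0}) = {0,1,2,4,6}
'a' @ 1: {1,2,3,4,6,7}  (accept∈set)
'a' @ 2: {1,2,3,4,6,7}  (accept∈set)
'b' @ 3: {1,2,3,4,5,6}  (accept∈set)
'b' @ 4: {1,2,3,4,5,6}  (accept∈set)
end set {1,2,3,4,5,6} — state 1 in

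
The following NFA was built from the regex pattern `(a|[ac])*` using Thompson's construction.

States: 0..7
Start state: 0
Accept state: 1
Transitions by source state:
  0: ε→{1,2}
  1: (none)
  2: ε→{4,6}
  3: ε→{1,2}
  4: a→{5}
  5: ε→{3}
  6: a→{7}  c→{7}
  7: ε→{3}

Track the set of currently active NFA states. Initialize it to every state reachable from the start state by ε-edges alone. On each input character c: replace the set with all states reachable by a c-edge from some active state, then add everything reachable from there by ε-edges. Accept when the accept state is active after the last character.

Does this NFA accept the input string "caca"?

Answer: ACCEPT

Trace:
start: ε-closure({0}) = {0,1,2,4,6}
'c' @ 1: {1,2,3,4,6,7}  (accept∈set)
'a' @ 2: {1,2,3,4,5,6,7}  (accept∈set)
'c' @ 3: {1,2,3,4,6,7}  (accept∈set)
'a' @ 4: {1,2,3,4,5,6,7}  (accept∈set)
final: {1,2,3,4,5,6,7}; accept 1 in set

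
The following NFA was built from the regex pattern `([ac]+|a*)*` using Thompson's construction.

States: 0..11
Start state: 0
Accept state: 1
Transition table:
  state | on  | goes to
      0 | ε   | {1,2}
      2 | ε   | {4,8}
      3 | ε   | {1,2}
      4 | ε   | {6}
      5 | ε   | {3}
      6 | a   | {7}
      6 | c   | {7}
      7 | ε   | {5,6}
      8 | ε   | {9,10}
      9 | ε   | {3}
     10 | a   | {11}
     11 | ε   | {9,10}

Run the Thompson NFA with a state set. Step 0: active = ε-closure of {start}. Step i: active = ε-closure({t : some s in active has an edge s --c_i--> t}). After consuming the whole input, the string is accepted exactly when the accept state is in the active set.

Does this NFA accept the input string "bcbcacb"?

S₀ = ε-closure({0}) = {0,1,2,3,4,6,8,9,10}
'b' @ 1: {}  — dead — no transitions
rest 'cbcacb' ignored (set empty)
final: {}; accept 1 not in set

Answer: REJECT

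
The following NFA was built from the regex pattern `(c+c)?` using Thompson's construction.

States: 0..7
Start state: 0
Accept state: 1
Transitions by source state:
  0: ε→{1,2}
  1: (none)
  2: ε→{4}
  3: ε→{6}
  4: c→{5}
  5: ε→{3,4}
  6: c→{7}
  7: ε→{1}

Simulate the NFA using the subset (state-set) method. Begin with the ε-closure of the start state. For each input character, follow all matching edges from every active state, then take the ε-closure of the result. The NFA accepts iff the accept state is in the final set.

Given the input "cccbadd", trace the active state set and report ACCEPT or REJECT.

Answer: REJECT

Derivation:
S₀ = ε-closure({0}) = {0,1,2,4}
'c' @ 1: {3,4,5,6}
'c' @ 2: {1,3,4,5,6,7}  (accept∈set)
'c' @ 3: {1,3,4,5,6,7}  (accept∈set)
'b' @ 4: {}  — dead — no transitions
rest 'add' ignored (set empty)
end set {} — state 1 not in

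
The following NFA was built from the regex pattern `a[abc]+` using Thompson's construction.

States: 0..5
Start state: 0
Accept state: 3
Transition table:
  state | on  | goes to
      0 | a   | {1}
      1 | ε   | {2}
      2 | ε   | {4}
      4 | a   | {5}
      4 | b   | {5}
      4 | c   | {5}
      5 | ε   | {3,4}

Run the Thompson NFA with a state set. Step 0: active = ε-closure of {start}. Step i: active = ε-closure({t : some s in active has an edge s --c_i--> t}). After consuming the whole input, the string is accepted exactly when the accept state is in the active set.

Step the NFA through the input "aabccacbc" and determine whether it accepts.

Answer: ACCEPT

Steps:
start: ε-closure({0}) = {0}
'a' @ 1: {1,2,4}
'a' @ 2: {3,4,5}  (accept∈set)
'b' @ 3: {3,4,5}  (accept∈set)
'c' @ 4: {3,4,5}  (accept∈set)
'c' @ 5: {3,4,5}  (accept∈set)
'a' @ 6: {3,4,5}  (accept∈set)
'c' @ 7: {3,4,5}  (accept∈set)
'b' @ 8: {3,4,5}  (accept∈set)
'c' @ 9: {3,4,5}  (accept∈set)
after full input: {3,4,5}  (accept=3 in)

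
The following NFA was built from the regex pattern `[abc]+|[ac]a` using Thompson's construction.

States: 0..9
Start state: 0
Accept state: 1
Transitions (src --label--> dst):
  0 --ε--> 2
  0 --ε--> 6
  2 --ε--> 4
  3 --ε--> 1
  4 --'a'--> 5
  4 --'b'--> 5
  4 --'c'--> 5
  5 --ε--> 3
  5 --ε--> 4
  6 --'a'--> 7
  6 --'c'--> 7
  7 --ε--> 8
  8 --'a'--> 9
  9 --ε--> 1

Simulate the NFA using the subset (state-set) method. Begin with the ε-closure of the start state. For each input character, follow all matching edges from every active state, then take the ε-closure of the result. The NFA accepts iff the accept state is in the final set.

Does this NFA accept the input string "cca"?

Answer: ACCEPT

Derivation:
initial (ε-close {0}): {0,2,4,6}
'c' @ 1: {1,3,4,5,7,8}  ✓accept
'c' @ 2: {1,3,4,5}  ✓accept
'a' @ 3: {1,3,4,5}  ✓accept
end set {1,3,4,5} — state 1 in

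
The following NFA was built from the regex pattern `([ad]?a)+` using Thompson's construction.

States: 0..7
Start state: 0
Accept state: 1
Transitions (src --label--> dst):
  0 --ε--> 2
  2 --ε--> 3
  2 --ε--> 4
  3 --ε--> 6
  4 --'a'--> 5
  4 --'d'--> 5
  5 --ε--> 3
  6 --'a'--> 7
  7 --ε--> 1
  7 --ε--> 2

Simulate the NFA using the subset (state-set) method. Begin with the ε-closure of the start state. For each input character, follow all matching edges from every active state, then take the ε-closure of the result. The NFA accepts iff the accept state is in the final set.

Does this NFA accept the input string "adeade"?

S₀ = ε-closure({0}) = {0,2,3,4,6}
'a' @ 1: {1,2,3,4,5,6,7}  [accepting]
'd' @ 2: {3,5,6}
'e' @ 3: {}  — state set empty
rest 'ade' ignored (set empty)
end set {} — state 1 not in

Answer: REJECT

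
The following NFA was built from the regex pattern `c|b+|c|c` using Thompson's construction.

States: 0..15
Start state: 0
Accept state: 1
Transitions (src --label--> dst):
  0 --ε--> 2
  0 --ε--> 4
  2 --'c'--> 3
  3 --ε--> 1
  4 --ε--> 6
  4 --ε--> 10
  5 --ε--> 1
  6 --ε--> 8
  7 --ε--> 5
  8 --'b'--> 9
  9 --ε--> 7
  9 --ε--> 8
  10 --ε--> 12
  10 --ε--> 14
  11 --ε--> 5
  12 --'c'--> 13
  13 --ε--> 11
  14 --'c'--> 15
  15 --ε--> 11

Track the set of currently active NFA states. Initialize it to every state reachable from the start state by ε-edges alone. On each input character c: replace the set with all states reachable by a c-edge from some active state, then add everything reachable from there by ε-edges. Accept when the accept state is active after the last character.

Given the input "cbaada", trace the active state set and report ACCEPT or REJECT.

Answer: REJECT

Steps:
start: ε-closure({0}) = {0,2,4,6,8,10,12,14}
'c' @ 1: {1,3,5,11,13,15}  [accepting]
'b' @ 2: {}  — dead — no transitions
rest 'aada' ignored (set empty)
end set {} — state 1 not in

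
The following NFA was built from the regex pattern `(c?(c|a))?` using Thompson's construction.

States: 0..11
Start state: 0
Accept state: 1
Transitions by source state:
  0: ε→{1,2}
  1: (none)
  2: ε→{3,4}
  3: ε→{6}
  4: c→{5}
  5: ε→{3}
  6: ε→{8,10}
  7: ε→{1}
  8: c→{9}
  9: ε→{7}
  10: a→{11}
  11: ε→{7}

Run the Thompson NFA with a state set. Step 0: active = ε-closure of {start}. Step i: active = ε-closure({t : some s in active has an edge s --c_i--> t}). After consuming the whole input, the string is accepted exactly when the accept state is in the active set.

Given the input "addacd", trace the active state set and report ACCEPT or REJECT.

start: ε-closure({0}) = {0,1,2,3,4,6,8,10}
'a' @ 1: {1,7,11}  (accept∈set)
'd' @ 2: {}  — state set empty
rest 'dacd' ignored (set empty)
final: {}; accept 1 not in set

Answer: REJECT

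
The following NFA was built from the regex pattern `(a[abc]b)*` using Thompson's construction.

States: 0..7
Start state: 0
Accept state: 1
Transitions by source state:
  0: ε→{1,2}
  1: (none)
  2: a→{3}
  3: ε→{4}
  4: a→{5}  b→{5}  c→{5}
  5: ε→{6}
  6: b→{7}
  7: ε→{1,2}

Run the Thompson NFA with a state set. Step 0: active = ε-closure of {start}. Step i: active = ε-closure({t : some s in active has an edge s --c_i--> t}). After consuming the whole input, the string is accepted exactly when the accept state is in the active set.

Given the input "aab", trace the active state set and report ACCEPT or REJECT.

Answer: ACCEPT

Trace:
S₀ = ε-closure({0}) = {0,1,2}
'a' @ 1: {3,4}
'a' @ 2: {5,6}
'b' @ 3: {1,2,7}  [accepting]
end set {1,2,7} — state 1 in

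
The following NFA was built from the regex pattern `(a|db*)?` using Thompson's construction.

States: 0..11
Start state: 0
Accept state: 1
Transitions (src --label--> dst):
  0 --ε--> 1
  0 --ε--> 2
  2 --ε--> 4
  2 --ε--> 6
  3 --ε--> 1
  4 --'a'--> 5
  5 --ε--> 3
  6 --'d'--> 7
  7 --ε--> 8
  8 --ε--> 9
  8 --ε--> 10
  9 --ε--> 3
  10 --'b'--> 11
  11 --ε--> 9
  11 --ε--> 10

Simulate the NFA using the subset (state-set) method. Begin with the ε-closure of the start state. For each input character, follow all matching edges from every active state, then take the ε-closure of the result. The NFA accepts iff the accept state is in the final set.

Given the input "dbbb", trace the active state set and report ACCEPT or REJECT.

Answer: ACCEPT

Trace:
S₀ = ε-closure({0}) = {0,1,2,4,6}
'd' @ 1: {1,3,7,8,9,10}  (accept∈set)
'b' @ 2: {1,3,9,10,11}  (accept∈set)
'b' @ 3: {1,3,9,10,11}  (accept∈set)
'b' @ 4: {1,3,9,10,11}  (accept∈set)
end set {1,3,9,10,11} — state 1 in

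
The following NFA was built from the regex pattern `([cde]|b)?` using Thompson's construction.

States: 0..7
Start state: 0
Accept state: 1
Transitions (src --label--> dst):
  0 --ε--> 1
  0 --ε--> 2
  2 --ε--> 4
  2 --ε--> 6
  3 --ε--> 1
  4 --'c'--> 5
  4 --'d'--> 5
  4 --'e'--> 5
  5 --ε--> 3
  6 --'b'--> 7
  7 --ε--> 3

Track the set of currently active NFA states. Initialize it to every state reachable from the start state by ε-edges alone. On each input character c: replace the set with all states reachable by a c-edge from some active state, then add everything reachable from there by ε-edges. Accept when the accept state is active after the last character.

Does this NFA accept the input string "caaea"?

S₀ = ε-closure({0}) = {0,1,2,4,6}
'c' @ 1: {1,3,5}  ✓accept
'a' @ 2: {}  — state set empty
rest 'aea' ignored (set empty)
final: {}; accept 1 not in set

Answer: REJECT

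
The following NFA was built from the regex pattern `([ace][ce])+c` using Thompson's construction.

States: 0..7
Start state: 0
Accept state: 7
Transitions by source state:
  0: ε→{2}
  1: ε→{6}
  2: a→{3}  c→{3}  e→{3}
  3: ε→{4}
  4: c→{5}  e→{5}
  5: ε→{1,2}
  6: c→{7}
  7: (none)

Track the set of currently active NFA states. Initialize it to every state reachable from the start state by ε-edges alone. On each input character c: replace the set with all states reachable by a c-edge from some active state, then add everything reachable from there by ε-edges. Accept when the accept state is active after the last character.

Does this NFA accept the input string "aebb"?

Answer: REJECT

Steps:
start: ε-closure({0}) = {0,2}
'a' @ 1: {3,4}
'e' @ 2: {1,2,5,6}
'b' @ 3: {}  — dead — no transitions
rest 'b' ignored (set empty)
final: {}; accept 7 not in set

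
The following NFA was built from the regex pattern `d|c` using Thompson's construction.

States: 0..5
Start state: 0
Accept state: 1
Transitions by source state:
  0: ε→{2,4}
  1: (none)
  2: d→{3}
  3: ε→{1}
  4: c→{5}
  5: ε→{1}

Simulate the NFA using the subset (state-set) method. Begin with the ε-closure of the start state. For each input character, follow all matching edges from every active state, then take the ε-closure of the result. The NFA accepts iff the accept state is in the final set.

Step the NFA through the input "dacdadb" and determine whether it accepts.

start: ε-closure({0}) = {0,2,4}
'd' @ 1: {1,3}  [accepting]
'a' @ 2: {}  — no active states
rest 'cdadb' ignored (set empty)
end set {} — state 1 not in

Answer: REJECT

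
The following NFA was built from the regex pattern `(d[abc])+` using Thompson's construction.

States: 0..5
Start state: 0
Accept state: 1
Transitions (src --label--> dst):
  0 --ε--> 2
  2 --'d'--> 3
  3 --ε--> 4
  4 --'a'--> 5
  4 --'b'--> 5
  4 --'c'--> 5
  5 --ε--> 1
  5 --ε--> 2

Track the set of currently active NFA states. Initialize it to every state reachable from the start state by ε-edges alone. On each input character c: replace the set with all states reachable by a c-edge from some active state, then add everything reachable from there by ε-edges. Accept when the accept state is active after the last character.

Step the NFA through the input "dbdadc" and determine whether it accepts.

initial (ε-close {0}): {0,2}
'd' @ 1: {3,4}
'b' @ 2: {1,2,5}  (accept∈set)
'd' @ 3: {3,4}
'a' @ 4: {1,2,5}  (accept∈set)
'd' @ 5: {3,4}
'c' @ 6: {1,2,5}  (accept∈set)
end set {1,2,5} — state 1 in

Answer: ACCEPT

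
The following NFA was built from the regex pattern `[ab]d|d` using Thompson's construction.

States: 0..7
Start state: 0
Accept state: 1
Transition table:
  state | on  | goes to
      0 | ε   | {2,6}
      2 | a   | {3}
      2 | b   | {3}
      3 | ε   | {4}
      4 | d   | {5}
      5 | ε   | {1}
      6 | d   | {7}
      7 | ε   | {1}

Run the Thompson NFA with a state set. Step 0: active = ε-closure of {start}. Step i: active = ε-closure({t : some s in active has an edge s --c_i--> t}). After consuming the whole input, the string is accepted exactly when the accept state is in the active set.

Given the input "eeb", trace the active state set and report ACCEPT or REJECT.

Answer: REJECT

Trace:
start: ε-closure({0}) = {0,2,6}
'e' @ 1: {}  — no active states
rest 'eb' ignored (set empty)
final: {}; accept 1 not in set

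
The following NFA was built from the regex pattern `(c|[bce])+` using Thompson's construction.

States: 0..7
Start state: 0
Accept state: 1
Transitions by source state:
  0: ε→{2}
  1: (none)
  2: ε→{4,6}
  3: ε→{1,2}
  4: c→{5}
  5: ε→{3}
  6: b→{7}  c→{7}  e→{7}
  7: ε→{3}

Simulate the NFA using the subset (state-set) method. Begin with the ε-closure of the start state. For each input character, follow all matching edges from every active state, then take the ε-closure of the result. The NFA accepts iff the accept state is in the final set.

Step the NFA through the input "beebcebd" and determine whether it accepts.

Answer: REJECT

Trace:
start: ε-closure({0}) = {0,2,4,6}
'b' @ 1: {1,2,3,4,6,7}  (accept∈set)
'e' @ 2: {1,2,3,4,6,7}  (accept∈set)
'e' @ 3: {1,2,3,4,6,7}  (accept∈set)
'b' @ 4: {1,2,3,4,6,7}  (accept∈set)
'c' @ 5: {1,2,3,4,5,6,7}  (accept∈set)
'e' @ 6: {1,2,3,4,6,7}  (accept∈set)
'b' @ 7: {1,2,3,4,6,7}  (accept∈set)
'd' @ 8: {}  — dead — no transitions
after full input: {}  (accept=1 not in)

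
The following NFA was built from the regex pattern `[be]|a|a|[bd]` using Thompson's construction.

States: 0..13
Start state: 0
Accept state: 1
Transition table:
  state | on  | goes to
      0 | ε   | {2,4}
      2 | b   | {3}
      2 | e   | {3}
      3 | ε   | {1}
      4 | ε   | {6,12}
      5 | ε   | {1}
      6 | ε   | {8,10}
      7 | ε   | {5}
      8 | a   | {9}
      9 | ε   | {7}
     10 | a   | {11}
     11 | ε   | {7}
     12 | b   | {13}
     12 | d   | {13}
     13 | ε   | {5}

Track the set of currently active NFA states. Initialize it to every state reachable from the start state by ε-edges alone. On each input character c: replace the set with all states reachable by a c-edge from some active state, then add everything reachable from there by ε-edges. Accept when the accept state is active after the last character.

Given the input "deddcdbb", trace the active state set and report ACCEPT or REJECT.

Answer: REJECT

Trace:
initial (ε-close {0}): {0,2,4,6,8,10,12}
'd' @ 1: {1,5,13}  (accept∈set)
'e' @ 2: {}  — dead — no transitions
rest 'ddcdbb' ignored (set empty)
final: {}; accept 1 not in set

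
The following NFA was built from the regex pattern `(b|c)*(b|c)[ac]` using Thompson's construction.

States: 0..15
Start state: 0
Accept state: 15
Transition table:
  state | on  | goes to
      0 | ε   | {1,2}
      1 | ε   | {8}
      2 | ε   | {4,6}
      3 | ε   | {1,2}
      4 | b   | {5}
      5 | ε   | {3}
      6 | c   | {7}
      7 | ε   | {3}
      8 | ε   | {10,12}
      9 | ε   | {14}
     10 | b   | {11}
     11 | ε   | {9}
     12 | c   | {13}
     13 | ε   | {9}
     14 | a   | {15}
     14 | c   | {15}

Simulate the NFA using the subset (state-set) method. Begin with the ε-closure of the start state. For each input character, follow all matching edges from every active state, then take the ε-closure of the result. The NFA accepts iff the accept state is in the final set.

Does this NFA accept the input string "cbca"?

Answer: ACCEPT

Derivation:
S₀ = ε-closure({0}) = {0,1,2,4,6,8,10,12}
'c' @ 1: {1,2,3,4,6,7,8,9,10,12,13,14}
'b' @ 2: {1,2,3,4,5,6,8,9,10,11,12,14}
'c' @ 3: {1,2,3,4,6,7,8,9,10,12,13,14,15}  [accepting]
'a' @ 4: {15}  [accepting]
final: {15}; accept 15 in set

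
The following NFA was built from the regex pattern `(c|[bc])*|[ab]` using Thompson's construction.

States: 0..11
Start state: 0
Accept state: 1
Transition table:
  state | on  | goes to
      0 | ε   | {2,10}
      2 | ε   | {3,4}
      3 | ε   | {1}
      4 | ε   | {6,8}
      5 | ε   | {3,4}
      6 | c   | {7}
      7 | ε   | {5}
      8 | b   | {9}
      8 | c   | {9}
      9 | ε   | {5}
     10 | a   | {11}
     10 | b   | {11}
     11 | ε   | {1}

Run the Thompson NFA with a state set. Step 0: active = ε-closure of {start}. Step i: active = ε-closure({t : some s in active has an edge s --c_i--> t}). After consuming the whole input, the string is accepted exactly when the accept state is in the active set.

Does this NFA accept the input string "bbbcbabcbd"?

Answer: REJECT

Steps:
start: ε-closure({0}) = {0,1,2,3,4,6,8,10}
'b' @ 1: {1,3,4,5,6,8,9,11}  (accept∈set)
'b' @ 2: {1,3,4,5,6,8,9}  (accept∈set)
'b' @ 3: {1,3,4,5,6,8,9}  (accept∈set)
'c' @ 4: {1,3,4,5,6,7,8,9}  (accept∈set)
'b' @ 5: {1,3,4,5,6,8,9}  (accept∈set)
'a' @ 6: {}  — no active states
rest 'bcbd' ignored (set empty)
final: {}; accept 1 not in set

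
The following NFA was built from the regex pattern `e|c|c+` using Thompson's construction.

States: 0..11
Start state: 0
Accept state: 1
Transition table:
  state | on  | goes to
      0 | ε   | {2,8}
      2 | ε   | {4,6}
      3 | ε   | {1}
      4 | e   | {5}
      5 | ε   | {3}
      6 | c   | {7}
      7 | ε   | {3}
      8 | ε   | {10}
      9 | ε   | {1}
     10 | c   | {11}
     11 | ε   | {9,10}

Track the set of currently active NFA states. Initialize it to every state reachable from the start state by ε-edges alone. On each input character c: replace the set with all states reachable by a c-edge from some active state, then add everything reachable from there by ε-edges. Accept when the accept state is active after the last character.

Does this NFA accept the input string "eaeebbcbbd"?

S₀ = ε-closure({0}) = {0,2,4,6,8,10}
'e' @ 1: {1,3,5}  (accept∈set)
'a' @ 2: {}  — dead — no transitions
rest 'eebbcbbd' ignored (set empty)
final: {}; accept 1 not in set

Answer: REJECT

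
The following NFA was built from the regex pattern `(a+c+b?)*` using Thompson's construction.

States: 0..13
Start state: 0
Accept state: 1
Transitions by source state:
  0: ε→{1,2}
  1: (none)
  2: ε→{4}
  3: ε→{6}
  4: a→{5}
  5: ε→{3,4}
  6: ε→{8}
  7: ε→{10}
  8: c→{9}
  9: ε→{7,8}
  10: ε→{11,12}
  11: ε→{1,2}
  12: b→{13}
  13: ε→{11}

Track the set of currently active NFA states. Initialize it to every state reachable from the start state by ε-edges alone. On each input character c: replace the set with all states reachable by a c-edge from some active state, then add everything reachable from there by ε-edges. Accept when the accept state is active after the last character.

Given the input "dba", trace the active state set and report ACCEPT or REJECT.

initial (ε-close {0}): {0,1,2,4}
'd' @ 1: {}  — dead — no transitions
rest 'ba' ignored (set empty)
end set {} — state 1 not in

Answer: REJECT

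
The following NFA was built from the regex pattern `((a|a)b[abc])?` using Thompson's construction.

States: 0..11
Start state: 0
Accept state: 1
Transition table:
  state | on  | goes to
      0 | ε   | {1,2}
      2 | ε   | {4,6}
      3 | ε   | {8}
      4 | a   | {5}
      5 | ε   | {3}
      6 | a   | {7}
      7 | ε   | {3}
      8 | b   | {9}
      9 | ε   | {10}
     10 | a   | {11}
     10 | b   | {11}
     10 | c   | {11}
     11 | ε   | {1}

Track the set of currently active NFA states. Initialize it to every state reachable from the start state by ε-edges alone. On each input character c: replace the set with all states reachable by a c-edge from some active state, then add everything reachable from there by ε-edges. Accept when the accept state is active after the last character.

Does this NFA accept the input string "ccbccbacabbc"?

initial (ε-close {0}): {0,1,2,4,6}
'c' @ 1: {}  — dead — no transitions
rest 'cbccbacabbc' ignored (set empty)
end set {} — state 1 not in

Answer: REJECT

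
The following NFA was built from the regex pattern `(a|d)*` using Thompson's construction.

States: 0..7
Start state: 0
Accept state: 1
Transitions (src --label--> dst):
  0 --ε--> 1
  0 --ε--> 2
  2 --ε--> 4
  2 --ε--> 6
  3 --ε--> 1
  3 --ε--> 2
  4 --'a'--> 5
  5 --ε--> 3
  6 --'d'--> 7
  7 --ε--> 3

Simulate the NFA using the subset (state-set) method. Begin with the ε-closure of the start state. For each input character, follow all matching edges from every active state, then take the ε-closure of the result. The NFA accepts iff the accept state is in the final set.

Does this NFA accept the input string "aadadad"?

Answer: ACCEPT

Trace:
initial (ε-close {0}): {0,1,2,4,6}
'a' @ 1: {1,2,3,4,5,6}  ✓accept
'a' @ 2: {1,2,3,4,5,6}  ✓accept
'd' @ 3: {1,2,3,4,6,7}  ✓accept
'a' @ 4: {1,2,3,4,5,6}  ✓accept
'd' @ 5: {1,2,3,4,6,7}  ✓accept
'a' @ 6: {1,2,3,4,5,6}  ✓accept
'd' @ 7: {1,2,3,4,6,7}  ✓accept
after full input: {1,2,3,4,6,7}  (accept=1 in)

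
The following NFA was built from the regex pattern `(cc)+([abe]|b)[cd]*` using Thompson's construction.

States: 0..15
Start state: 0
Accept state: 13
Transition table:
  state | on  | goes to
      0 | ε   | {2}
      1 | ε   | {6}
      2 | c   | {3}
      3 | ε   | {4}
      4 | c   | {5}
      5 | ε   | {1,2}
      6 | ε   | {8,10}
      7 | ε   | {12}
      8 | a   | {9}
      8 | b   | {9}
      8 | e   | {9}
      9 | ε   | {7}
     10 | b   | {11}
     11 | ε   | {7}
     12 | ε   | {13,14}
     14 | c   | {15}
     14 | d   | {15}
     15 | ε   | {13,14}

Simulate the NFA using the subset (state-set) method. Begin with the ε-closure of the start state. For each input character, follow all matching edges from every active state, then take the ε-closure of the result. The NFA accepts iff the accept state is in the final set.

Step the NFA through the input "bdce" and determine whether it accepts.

Answer: REJECT

Trace:
initial (ε-close {0}): {0,2}
'b' @ 1: {}  — dead — no transitions
rest 'dce' ignored (set empty)
after full input: {}  (accept=13 not in)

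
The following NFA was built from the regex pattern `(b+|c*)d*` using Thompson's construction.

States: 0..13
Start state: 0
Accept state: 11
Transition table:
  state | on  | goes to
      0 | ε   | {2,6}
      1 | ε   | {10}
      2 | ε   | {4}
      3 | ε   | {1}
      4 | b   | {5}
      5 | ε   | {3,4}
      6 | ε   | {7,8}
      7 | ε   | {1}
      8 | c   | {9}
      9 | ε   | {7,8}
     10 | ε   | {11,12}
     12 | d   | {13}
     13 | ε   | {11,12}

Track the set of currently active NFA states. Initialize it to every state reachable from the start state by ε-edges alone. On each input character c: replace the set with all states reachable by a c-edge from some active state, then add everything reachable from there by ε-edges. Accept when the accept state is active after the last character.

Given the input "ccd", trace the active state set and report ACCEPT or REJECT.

Answer: ACCEPT

Derivation:
initial (ε-close {0}): {0,1,2,4,6,7,8,10,11,12}
'c' @ 1: {1,7,8,9,10,11,12}  (accept∈set)
'c' @ 2: {1,7,8,9,10,11,12}  (accept∈set)
'd' @ 3: {11,12,13}  (accept∈set)
end set {11,12,13} — state 11 in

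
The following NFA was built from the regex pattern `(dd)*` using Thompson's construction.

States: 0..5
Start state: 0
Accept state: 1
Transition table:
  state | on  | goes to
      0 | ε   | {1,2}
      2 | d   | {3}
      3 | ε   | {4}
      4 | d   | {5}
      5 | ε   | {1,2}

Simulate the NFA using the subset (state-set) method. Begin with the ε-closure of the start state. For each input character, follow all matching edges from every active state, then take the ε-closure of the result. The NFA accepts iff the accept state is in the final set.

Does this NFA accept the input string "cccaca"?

Answer: REJECT

Trace:
start: ε-closure({0}) = {0,1,2}
'c' @ 1: {}  — no active states
rest 'ccaca' ignored (set empty)
final: {}; accept 1 not in set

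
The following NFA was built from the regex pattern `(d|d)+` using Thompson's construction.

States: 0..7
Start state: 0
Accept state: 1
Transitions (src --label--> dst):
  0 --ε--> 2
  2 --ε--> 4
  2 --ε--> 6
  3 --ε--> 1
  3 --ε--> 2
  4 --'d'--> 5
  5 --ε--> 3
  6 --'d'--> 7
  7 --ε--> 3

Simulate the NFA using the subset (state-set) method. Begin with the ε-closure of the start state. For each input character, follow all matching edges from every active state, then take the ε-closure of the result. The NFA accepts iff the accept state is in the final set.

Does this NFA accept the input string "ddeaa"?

Answer: REJECT

Steps:
start: ε-closure({0}) = {0,2,4,6}
'd' @ 1: {1,2,3,4,5,6,7}  (accept∈set)
'd' @ 2: {1,2,3,4,5,6,7}  (accept∈set)
'e' @ 3: {}  — no active states
rest 'aa' ignored (set empty)
final: {}; accept 1 not in set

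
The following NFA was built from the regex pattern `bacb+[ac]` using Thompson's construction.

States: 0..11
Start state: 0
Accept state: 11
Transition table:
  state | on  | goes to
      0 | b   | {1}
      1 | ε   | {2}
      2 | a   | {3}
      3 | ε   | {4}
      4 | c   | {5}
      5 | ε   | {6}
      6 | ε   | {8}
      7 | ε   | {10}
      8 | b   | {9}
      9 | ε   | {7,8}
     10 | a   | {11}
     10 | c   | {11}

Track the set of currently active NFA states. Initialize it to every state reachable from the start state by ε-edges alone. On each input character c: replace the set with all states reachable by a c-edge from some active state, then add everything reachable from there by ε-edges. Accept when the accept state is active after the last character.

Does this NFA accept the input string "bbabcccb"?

S₀ = ε-closure({0}) = {0}
'b' @ 1: {1,2}
'b' @ 2: {}  — no active states
rest 'abcccb' ignored (set empty)
end set {} — state 11 not in

Answer: REJECT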